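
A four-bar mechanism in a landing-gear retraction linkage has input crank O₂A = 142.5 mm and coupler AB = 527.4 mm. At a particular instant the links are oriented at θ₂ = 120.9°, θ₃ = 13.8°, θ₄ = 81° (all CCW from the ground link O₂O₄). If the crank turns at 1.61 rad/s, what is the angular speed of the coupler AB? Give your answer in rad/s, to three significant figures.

ω₂ = 1.61 rad/s
Differentiating the loop-closure r₂e^{iθ₂}+r₃e^{iθ₃}=r₁+r₄e^{iθ₄} gives r₂ω₂e^{iθ₂}+r₃ω₃e^{iθ₃}=r₄ω₄e^{iθ₄}.
Eliminating the other unknown: ω₃ = r₂ω₂ sin(θ₄−θ₂) / [r₃ sin(θ₃−θ₄)].
Numerator sine = -0.64145; denominator sine = -0.92186.
Result = 0.1425·1.61·(-0.64145) / (0.5274·(-0.92186)) = +0.30269 rad/s; magnitude 0.30269 rad/s.

0.303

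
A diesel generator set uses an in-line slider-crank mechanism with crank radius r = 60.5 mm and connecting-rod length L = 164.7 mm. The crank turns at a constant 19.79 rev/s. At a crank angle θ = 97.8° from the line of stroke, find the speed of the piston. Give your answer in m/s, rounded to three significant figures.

7.05

ω = 2π·19.8 = 124.3 rad/s
For an in-line slider-crank, x = r cosθ + √(L² − r² sin²θ), so v = −rω sinθ·[1 + r cosθ/√(L² − r² sin²θ)].
With r = 0.0605 m, L = 0.1647 m, θ = 97.8°: √(L² − r² sin²θ) = 0.15341 m.
v = −0.0605·124.3·0.99075·[1 + 0.0605·-0.13572/0.15341] = -7.0543 m/s.
|v| = 7.0543 m/s.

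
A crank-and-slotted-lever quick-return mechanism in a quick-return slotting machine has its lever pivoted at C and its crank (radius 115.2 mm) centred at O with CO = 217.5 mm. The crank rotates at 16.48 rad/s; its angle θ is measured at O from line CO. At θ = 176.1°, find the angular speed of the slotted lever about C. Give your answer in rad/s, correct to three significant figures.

18.3

ω = 16.48 rad/s
Crank pin A relative to C: A = (d + r cosθ, r sinθ); lever angle φ = atan2(r sinθ, d + r cosθ).
Differentiating tanφ: φ̇ = rω(d cosθ + r)/(d² + r² + 2dr cosθ).
d² + r² + 2dr cosθ = |CA|² = 0.0105813 m²;  d cosθ + r = -0.1018 m.
|ω_lever| = |0.1152·16.48·-0.1018| / 0.0105813 = 18.264 rad/s.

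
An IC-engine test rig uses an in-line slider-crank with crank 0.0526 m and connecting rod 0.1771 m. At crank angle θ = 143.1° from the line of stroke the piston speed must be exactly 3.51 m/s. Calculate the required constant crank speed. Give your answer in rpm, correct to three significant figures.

1400

For an in-line slider-crank, |v_piston| = rω|sinθ|·[1 + r cosθ/√(L² − r² sin²θ)].
With r = 0.0526 m, L = 0.1771 m, θ = 143.1°: the bracketed kinematic factor |dx/dθ| = 0.023959 m.
ω = v/|dx/dθ| = 3.51/0.023959 = 146.5 rad/s.
N = 60ω/(2π) = 1399 rpm.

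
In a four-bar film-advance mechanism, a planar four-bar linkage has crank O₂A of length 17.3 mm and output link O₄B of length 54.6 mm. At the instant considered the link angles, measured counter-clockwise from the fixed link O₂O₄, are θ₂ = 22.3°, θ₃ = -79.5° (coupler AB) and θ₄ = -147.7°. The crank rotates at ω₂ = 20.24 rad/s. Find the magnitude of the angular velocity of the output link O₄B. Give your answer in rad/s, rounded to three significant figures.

ω₂ = 20.24 rad/s
Differentiating the loop-closure r₂e^{iθ₂}+r₃e^{iθ₃}=r₁+r₄e^{iθ₄} gives r₂ω₂e^{iθ₂}+r₃ω₃e^{iθ₃}=r₄ω₄e^{iθ₄}.
Eliminating the other unknown: ω₄ = r₂ω₂ sin(θ₂−θ₃) / [r₄ sin(θ₄−θ₃)].
Numerator sine = +0.97887; denominator sine = -0.92849.
Result = 0.0173·20.24·(+0.97887) / (0.0546·(-0.92849)) = -6.761 rad/s; magnitude 6.761 rad/s.

6.76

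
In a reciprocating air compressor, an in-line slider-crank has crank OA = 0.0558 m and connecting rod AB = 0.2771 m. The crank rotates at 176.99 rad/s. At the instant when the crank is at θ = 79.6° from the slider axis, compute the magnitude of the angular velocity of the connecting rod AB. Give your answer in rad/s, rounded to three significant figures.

6.56

ω = 177 rad/s
The rod makes angle φ with the slider axis where L sinφ = r sinθ; differentiating, L cosφ·φ̇ = r ω cosθ.
L cosφ = √(L² − r² sin²θ) = 0.27161 m.
|ω_rod| = r ω |cosθ| / √(L² − r² sin²θ) = 0.0558·177·0.18052/0.27161 = 6.5639 rad/s.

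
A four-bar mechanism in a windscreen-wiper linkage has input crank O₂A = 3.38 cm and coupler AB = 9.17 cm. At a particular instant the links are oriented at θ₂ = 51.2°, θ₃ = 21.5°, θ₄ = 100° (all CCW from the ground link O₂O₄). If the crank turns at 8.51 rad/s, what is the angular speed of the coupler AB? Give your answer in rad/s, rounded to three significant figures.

ω₂ = 8.51 rad/s
Differentiating the loop-closure r₂e^{iθ₂}+r₃e^{iθ₃}=r₁+r₄e^{iθ₄} gives r₂ω₂e^{iθ₂}+r₃ω₃e^{iθ₃}=r₄ω₄e^{iθ₄}.
Eliminating the other unknown: ω₃ = r₂ω₂ sin(θ₄−θ₂) / [r₃ sin(θ₃−θ₄)].
Numerator sine = +0.75241; denominator sine = -0.97992.
Result = 0.0338·8.51·(+0.75241) / (0.0917·(-0.97992)) = -2.4085 rad/s; magnitude 2.4085 rad/s.

2.41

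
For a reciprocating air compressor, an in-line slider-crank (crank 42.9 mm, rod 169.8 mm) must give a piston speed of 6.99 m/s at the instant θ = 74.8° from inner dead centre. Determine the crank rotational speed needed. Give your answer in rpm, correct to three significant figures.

1510

For an in-line slider-crank, |v_piston| = rω|sinθ|·[1 + r cosθ/√(L² − r² sin²θ)].
With r = 0.0429 m, L = 0.1698 m, θ = 74.8°: the bracketed kinematic factor |dx/dθ| = 0.044227 m.
ω = v/|dx/dθ| = 6.99/0.044227 = 158.05 rad/s.
N = 60ω/(2π) = 1509.3 rpm.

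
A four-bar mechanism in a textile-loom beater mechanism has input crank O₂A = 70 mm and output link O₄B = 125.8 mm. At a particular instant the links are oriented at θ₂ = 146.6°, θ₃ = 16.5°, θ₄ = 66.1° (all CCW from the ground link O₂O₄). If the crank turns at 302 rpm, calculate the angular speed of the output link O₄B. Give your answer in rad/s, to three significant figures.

ω₂ = 31.63 rad/s (from 302 rpm).
Differentiating the loop-closure r₂e^{iθ₂}+r₃e^{iθ₃}=r₁+r₄e^{iθ₄} gives r₂ω₂e^{iθ₂}+r₃ω₃e^{iθ₃}=r₄ω₄e^{iθ₄}.
Eliminating the other unknown: ω₄ = r₂ω₂ sin(θ₂−θ₃) / [r₄ sin(θ₄−θ₃)].
Numerator sine = +0.76492; denominator sine = +0.76154.
Result = 0.07·31.63·(+0.76492) / (0.1258·(+0.76154)) = +17.676 rad/s; magnitude 17.676 rad/s.

17.7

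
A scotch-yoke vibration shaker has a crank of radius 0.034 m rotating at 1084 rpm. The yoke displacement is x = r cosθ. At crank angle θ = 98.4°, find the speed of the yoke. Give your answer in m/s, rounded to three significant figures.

3.82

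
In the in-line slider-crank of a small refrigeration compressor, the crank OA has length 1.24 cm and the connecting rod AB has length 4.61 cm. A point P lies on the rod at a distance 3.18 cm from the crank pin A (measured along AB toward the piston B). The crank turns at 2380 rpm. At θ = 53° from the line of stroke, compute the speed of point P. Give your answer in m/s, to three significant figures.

ω = 249.2 rad/s.  Crank-pin speed |V_A| = rω = 3.0905 m/s, perpendicular to OA.
Rod angle: sinφ = −(r/L) sinθ ⇒ φ = -12.405°; ω_rod = −rω cosθ/√(L²−r²sin²θ) = -41.309 rad/s.
V_P = V_A + ω_rod × AP, with AP = 0.0318 m along the rod.
Components: V_Px = −rω sinθ − a·ω_rod·sinφ = -2.7504 m/s;  V_Py = rω cosθ + a·ω_rod·cosφ = +0.57693 m/s.
|V_P| = √(V_Px² + V_Py²) = 2.8102 m/s.

2.81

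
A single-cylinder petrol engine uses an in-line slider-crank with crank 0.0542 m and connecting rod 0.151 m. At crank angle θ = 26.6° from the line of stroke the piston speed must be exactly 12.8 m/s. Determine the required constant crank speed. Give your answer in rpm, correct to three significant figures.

3800

For an in-line slider-crank, |v_piston| = rω|sinθ|·[1 + r cosθ/√(L² − r² sin²θ)].
With r = 0.0542 m, L = 0.151 m, θ = 26.6°: the bracketed kinematic factor |dx/dθ| = 0.03216 m.
ω = v/|dx/dθ| = 12.8/0.03216 = 398.01 rad/s.
N = 60ω/(2π) = 3800.7 rpm.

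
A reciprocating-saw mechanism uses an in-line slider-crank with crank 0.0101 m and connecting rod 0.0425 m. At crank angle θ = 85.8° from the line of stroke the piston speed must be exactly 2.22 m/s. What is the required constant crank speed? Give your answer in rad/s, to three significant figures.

For an in-line slider-crank, |v_piston| = rω|sinθ|·[1 + r cosθ/√(L² − r² sin²θ)].
With r = 0.0101 m, L = 0.0425 m, θ = 85.8°: the bracketed kinematic factor |dx/dθ| = 0.010253 m.
ω = v/|dx/dθ| = 2.22/0.010253 = 216.51 rad/s.

217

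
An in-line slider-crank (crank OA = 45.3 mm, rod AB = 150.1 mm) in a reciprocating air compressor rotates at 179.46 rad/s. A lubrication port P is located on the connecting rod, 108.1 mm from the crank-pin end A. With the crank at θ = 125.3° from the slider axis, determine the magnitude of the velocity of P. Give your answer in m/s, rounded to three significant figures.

ω = 179.5 rad/s.  Crank-pin speed |V_A| = rω = 8.1295 m/s, perpendicular to OA.
Rod angle: sinφ = −(r/L) sinθ ⇒ φ = -14.259°; ω_rod = −rω cosθ/√(L²−r²sin²θ) = +32.292 rad/s.
V_P = V_A + ω_rod × AP, with AP = 0.1081 m along the rod.
Components: V_Px = −rω sinθ − a·ω_rod·sinφ = -5.775 m/s;  V_Py = rω cosθ + a·ω_rod·cosφ = -1.3145 m/s.
|V_P| = √(V_Px² + V_Py²) = 5.9227 m/s.

5.92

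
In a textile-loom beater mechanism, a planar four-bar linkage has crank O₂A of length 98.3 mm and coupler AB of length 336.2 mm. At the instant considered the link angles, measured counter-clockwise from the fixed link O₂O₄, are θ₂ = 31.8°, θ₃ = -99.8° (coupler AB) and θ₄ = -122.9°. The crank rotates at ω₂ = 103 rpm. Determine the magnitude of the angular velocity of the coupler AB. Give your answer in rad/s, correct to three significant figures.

3.44

ω₂ = 10.79 rad/s (from 103 rpm).
Differentiating the loop-closure r₂e^{iθ₂}+r₃e^{iθ₃}=r₁+r₄e^{iθ₄} gives r₂ω₂e^{iθ₂}+r₃ω₃e^{iθ₃}=r₄ω₄e^{iθ₄}.
Eliminating the other unknown: ω₃ = r₂ω₂ sin(θ₄−θ₂) / [r₃ sin(θ₃−θ₄)].
Numerator sine = -0.42736; denominator sine = +0.39234.
Result = 0.0983·10.79·(-0.42736) / (0.3362·(+0.39234)) = -3.4352 rad/s; magnitude 3.4352 rad/s.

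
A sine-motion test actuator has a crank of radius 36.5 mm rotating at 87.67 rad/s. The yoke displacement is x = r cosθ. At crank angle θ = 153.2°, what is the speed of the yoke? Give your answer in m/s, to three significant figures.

1.44

ω = 87.67 rad/s
x = r cosθ ⇒ ẋ = −rω sinθ.
|v| = rω|sinθ| = 0.0365·87.67·|sin 153.2°| = 1.4428 m/s.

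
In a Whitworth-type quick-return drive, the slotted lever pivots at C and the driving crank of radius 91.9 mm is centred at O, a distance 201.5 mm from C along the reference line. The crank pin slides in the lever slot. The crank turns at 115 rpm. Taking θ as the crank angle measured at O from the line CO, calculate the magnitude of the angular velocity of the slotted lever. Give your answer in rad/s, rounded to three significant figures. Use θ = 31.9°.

ω = 12.04 rad/s (from 115 rpm).
Crank pin A relative to C: A = (d + r cosθ, r sinθ); lever angle φ = atan2(r sinθ, d + r cosθ).
Differentiating tanφ: φ̇ = rω(d cosθ + r)/(d² + r² + 2dr cosθ).
d² + r² + 2dr cosθ = |CA|² = 0.0804901 m²;  d cosθ + r = +0.26297 m.
|ω_lever| = |0.0919·12.04·+0.26297| / 0.0804901 = 3.6158 rad/s.

3.62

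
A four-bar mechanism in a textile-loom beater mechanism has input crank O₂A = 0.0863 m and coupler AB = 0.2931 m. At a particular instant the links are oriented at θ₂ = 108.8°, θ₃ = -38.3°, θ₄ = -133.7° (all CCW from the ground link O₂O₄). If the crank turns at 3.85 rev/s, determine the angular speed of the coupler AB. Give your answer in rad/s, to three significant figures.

ω₂ = 24.19 rad/s (from 3.85 rev/s).
Differentiating the loop-closure r₂e^{iθ₂}+r₃e^{iθ₃}=r₁+r₄e^{iθ₄} gives r₂ω₂e^{iθ₂}+r₃ω₃e^{iθ₃}=r₄ω₄e^{iθ₄}.
Eliminating the other unknown: ω₃ = r₂ω₂ sin(θ₄−θ₂) / [r₃ sin(θ₃−θ₄)].
Numerator sine = +0.88701; denominator sine = +0.99556.
Result = 0.0863·24.19·(+0.88701) / (0.2931·(+0.99556)) = +6.3459 rad/s; magnitude 6.3459 rad/s.

6.35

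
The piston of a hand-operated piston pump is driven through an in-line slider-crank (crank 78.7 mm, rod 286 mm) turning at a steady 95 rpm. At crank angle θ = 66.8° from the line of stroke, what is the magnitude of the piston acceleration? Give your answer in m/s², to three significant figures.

1.56

ω = 2π·95/60 = 9.948 rad/s
x(θ) = r cosθ + √(L² − r² sin²θ); with ω constant, a = ω²·d²x/dθ².
d²x/dθ² = −r cosθ − r²(cos2θ)/√u − r⁴ sin²2θ/(4u^{3/2}),  u = L² − r² sin²θ = 0.0765635 m².
Substituting r = 0.0787 m, L = 0.286 m, θ = 66.8°: d²x/dθ² = -0.015804 m.
a = ω²·d²x/dθ² = (9.948)²·(-0.015804) = -1.5641 m/s²;  |a| = 1.5641 m/s².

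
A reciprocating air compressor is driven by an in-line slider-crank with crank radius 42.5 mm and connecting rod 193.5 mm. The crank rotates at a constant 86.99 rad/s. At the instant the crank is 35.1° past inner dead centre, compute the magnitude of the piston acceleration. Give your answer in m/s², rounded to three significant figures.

288

ω = 86.99 rad/s
x(θ) = r cosθ + √(L² − r² sin²θ); with ω constant, a = ω²·d²x/dθ².
d²x/dθ² = −r cosθ − r²(cos2θ)/√u − r⁴ sin²2θ/(4u^{3/2}),  u = L² − r² sin²θ = 0.036845 m².
Substituting r = 0.0425 m, L = 0.1935 m, θ = 35.1°: d²x/dθ² = -0.038061 m.
a = ω²·d²x/dθ² = (86.99)²·(-0.038061) = -288.02 m/s²;  |a| = 288.02 m/s².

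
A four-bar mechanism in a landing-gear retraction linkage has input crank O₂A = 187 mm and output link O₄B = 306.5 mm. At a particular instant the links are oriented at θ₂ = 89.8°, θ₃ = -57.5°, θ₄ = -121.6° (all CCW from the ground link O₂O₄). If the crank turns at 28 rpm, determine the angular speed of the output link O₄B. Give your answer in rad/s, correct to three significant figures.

1.07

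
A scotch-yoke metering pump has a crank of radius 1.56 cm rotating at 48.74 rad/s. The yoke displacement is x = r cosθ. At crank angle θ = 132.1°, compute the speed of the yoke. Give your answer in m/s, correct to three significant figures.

0.564

ω = 48.74 rad/s
x = r cosθ ⇒ ẋ = −rω sinθ.
|v| = rω|sinθ| = 0.0156·48.74·|sin 132.1°| = 0.56416 m/s.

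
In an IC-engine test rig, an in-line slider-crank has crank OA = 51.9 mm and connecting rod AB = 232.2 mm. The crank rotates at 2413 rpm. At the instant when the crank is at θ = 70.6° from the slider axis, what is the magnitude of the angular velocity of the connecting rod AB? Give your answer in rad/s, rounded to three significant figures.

19.2

ω = 252.7 rad/s (converted from 2413 rpm).
The rod makes angle φ with the slider axis where L sinφ = r sinθ; differentiating, L cosφ·φ̇ = r ω cosθ.
L cosφ = √(L² − r² sin²θ) = 0.22698 m.
|ω_rod| = r ω |cosθ| / √(L² − r² sin²θ) = 0.0519·252.7·0.33216/0.22698 = 19.192 rad/s.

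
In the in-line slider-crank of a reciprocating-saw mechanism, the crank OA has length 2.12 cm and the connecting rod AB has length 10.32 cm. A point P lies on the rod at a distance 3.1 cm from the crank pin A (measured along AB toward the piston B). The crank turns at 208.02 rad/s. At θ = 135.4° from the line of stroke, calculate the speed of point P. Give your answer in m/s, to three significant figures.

3.69

ω = 208 rad/s.  Crank-pin speed |V_A| = rω = 4.41 m/s, perpendicular to OA.
Rod angle: sinφ = −(r/L) sinθ ⇒ φ = -8.293°; ω_rod = −rω cosθ/√(L²−r²sin²θ) = +30.748 rad/s.
V_P = V_A + ω_rod × AP, with AP = 0.031 m along the rod.
Components: V_Px = −rω sinθ − a·ω_rod·sinφ = -2.959 m/s;  V_Py = rω cosθ + a·ω_rod·cosφ = -2.1968 m/s.
|V_P| = √(V_Px² + V_Py²) = 3.6854 m/s.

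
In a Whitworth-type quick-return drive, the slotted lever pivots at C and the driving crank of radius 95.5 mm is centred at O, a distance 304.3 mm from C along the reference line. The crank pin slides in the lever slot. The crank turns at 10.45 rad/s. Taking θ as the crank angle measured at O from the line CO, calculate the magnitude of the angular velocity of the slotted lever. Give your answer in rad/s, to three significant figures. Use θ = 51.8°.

ω = 10.45 rad/s
Crank pin A relative to C: A = (d + r cosθ, r sinθ); lever angle φ = atan2(r sinθ, d + r cosθ).
Differentiating tanφ: φ̇ = rω(d cosθ + r)/(d² + r² + 2dr cosθ).
d² + r² + 2dr cosθ = |CA|² = 0.137661 m²;  d cosθ + r = +0.28368 m.
|ω_lever| = |0.0955·10.45·+0.28368| / 0.137661 = 2.0565 rad/s.

2.06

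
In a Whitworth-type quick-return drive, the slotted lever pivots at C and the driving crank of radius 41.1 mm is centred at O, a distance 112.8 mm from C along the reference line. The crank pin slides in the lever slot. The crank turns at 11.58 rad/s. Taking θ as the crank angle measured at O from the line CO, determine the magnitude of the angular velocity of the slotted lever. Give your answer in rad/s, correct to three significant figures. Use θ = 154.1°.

ω = 11.58 rad/s
Crank pin A relative to C: A = (d + r cosθ, r sinθ); lever angle φ = atan2(r sinθ, d + r cosθ).
Differentiating tanφ: φ̇ = rω(d cosθ + r)/(d² + r² + 2dr cosθ).
d² + r² + 2dr cosθ = |CA|² = 0.00607221 m²;  d cosθ + r = -0.06037 m.
|ω_lever| = |0.0411·11.58·-0.06037| / 0.00607221 = 4.7318 rad/s.

4.73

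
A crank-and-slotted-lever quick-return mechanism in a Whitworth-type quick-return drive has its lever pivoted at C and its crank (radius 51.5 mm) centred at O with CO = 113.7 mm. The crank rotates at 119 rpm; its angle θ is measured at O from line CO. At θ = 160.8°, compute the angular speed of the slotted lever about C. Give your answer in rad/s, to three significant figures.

7.93

ω = 12.46 rad/s (from 119 rpm).
Crank pin A relative to C: A = (d + r cosθ, r sinθ); lever angle φ = atan2(r sinθ, d + r cosθ).
Differentiating tanφ: φ̇ = rω(d cosθ + r)/(d² + r² + 2dr cosθ).
d² + r² + 2dr cosθ = |CA|² = 0.00452025 m²;  d cosθ + r = -0.055876 m.
|ω_lever| = |0.0515·12.46·-0.055876| / 0.00452025 = 7.9331 rad/s.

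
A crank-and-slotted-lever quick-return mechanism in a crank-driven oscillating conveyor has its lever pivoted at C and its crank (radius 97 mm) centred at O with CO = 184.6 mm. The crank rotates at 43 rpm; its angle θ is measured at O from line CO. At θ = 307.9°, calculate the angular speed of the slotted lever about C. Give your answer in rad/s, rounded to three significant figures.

1.40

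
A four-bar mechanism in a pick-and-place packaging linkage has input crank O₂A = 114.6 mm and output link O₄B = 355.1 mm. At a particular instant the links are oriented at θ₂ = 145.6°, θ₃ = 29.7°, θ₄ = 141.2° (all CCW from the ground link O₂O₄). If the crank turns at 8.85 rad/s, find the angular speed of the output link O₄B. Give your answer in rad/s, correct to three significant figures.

2.76

ω₂ = 8.85 rad/s
Differentiating the loop-closure r₂e^{iθ₂}+r₃e^{iθ₃}=r₁+r₄e^{iθ₄} gives r₂ω₂e^{iθ₂}+r₃ω₃e^{iθ₃}=r₄ω₄e^{iθ₄}.
Eliminating the other unknown: ω₄ = r₂ω₂ sin(θ₂−θ₃) / [r₄ sin(θ₄−θ₃)].
Numerator sine = +0.89956; denominator sine = +0.93042.
Result = 0.1146·8.85·(+0.89956) / (0.3551·(+0.93042)) = +2.7614 rad/s; magnitude 2.7614 rad/s.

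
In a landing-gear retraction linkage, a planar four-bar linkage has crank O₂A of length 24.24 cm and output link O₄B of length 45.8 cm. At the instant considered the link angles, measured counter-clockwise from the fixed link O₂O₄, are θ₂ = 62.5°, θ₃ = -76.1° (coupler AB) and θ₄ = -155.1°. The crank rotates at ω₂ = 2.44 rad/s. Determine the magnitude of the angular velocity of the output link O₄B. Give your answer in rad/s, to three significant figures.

0.870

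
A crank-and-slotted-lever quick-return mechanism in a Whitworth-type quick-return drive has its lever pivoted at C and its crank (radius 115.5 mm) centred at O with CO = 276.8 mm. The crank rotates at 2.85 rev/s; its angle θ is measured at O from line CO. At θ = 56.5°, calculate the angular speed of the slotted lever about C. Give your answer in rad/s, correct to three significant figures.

4.43

ω = 17.91 rad/s (from 2.85 rev/s).
Crank pin A relative to C: A = (d + r cosθ, r sinθ); lever angle φ = atan2(r sinθ, d + r cosθ).
Differentiating tanφ: φ̇ = rω(d cosθ + r)/(d² + r² + 2dr cosθ).
d² + r² + 2dr cosθ = |CA|² = 0.12525 m²;  d cosθ + r = +0.26828 m.
|ω_lever| = |0.1155·17.91·+0.26828| / 0.12525 = 4.4301 rad/s.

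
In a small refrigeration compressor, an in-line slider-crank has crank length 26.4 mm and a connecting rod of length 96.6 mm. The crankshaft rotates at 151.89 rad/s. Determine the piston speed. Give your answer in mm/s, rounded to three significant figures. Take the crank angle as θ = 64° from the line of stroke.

ω = 151.9 rad/s
For an in-line slider-crank, x = r cosθ + √(L² − r² sin²θ), so v = −rω sinθ·[1 + r cosθ/√(L² − r² sin²θ)].
With r = 0.0264 m, L = 0.0966 m, θ = 64°: √(L² − r² sin²θ) = 0.09364 m.
v = −0.0264·151.9·0.89879·[1 + 0.0264·0.43837/0.09364] = -4.0495 m/s.
|v| = 4.0495 m/s = 4049.5 mm/s.

4050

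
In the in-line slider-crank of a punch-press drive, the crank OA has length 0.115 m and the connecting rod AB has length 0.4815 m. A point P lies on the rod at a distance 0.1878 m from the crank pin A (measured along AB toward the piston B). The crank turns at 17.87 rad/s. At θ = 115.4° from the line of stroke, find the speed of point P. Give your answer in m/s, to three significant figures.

1.86

ω = 17.87 rad/s.  Crank-pin speed |V_A| = rω = 2.0551 m/s, perpendicular to OA.
Rod angle: sinφ = −(r/L) sinθ ⇒ φ = -12.460°; ω_rod = −rω cosθ/√(L²−r²sin²θ) = +1.8749 rad/s.
V_P = V_A + ω_rod × AP, with AP = 0.1878 m along the rod.
Components: V_Px = −rω sinθ − a·ω_rod·sinφ = -1.7804 m/s;  V_Py = rω cosθ + a·ω_rod·cosφ = -0.53768 m/s.
|V_P| = √(V_Px² + V_Py²) = 1.8599 m/s.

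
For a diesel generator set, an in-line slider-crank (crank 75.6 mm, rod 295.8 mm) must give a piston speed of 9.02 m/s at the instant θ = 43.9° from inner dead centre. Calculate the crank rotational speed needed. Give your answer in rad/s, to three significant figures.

For an in-line slider-crank, |v_piston| = rω|sinθ|·[1 + r cosθ/√(L² − r² sin²θ)].
With r = 0.0756 m, L = 0.2958 m, θ = 43.9°: the bracketed kinematic factor |dx/dθ| = 0.06223 m.
ω = v/|dx/dθ| = 9.02/0.06223 = 144.95 rad/s.

145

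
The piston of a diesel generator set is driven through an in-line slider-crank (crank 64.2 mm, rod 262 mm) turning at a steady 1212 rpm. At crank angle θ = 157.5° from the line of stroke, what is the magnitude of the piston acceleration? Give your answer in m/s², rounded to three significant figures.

ω = 2π·1212/60 = 126.9 rad/s
x(θ) = r cosθ + √(L² − r² sin²θ); with ω constant, a = ω²·d²x/dθ².
d²x/dθ² = −r cosθ − r²(cos2θ)/√u − r⁴ sin²2θ/(4u^{3/2}),  u = L² − r² sin²θ = 0.0680404 m².
Substituting r = 0.0642 m, L = 0.262 m, θ = 157.5°: d²x/dθ² = +0.04802 m.
a = ω²·d²x/dθ² = (126.9)²·(+0.04802) = +773.55 m/s²;  |a| = 773.55 m/s².

774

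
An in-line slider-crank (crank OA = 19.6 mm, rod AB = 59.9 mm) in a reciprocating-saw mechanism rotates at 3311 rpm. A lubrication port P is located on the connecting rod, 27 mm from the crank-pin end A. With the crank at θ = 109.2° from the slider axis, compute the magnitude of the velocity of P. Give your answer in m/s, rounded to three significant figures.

6.21

ω = 346.7 rad/s.  Crank-pin speed |V_A| = rω = 6.7959 m/s, perpendicular to OA.
Rod angle: sinφ = −(r/L) sinθ ⇒ φ = -18.000°; ω_rod = −rω cosθ/√(L²−r²sin²θ) = +39.231 rad/s.
V_P = V_A + ω_rod × AP, with AP = 0.027 m along the rod.
Components: V_Px = −rω sinθ − a·ω_rod·sinφ = -6.0905 m/s;  V_Py = rω cosθ + a·ω_rod·cosφ = -1.2275 m/s.
|V_P| = √(V_Px² + V_Py²) = 6.213 m/s.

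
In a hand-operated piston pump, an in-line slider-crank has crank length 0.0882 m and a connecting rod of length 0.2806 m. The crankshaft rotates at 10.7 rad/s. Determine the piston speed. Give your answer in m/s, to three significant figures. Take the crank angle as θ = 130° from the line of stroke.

0.572

ω = 10.7 rad/s
For an in-line slider-crank, x = r cosθ + √(L² − r² sin²θ), so v = −rω sinθ·[1 + r cosθ/√(L² − r² sin²θ)].
With r = 0.0882 m, L = 0.2806 m, θ = 130°: √(L² − r² sin²θ) = 0.27234 m.
v = −0.0882·10.7·0.76604·[1 + 0.0882·-0.64279/0.27234] = -0.57245 m/s.
|v| = 0.57245 m/s.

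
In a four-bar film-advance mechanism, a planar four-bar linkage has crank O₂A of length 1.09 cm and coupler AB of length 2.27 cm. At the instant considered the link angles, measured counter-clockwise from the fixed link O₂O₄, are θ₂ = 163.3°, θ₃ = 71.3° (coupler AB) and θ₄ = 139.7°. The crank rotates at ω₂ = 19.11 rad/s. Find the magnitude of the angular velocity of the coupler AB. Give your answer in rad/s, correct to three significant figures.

3.95

ω₂ = 19.11 rad/s
Differentiating the loop-closure r₂e^{iθ₂}+r₃e^{iθ₃}=r₁+r₄e^{iθ₄} gives r₂ω₂e^{iθ₂}+r₃ω₃e^{iθ₃}=r₄ω₄e^{iθ₄}.
Eliminating the other unknown: ω₃ = r₂ω₂ sin(θ₄−θ₂) / [r₃ sin(θ₃−θ₄)].
Numerator sine = -0.40035; denominator sine = -0.92978.
Result = 0.0109·19.11·(-0.40035) / (0.0227·(-0.92978)) = +3.9511 rad/s; magnitude 3.9511 rad/s.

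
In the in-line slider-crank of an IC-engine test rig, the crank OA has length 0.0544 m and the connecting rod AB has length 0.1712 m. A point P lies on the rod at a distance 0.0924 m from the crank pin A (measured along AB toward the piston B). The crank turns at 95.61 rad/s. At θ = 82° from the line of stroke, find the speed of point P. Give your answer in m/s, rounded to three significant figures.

ω = 95.61 rad/s.  Crank-pin speed |V_A| = rω = 5.2012 m/s, perpendicular to OA.
Rod angle: sinφ = −(r/L) sinθ ⇒ φ = -18.341°; ω_rod = −rω cosθ/√(L²−r²sin²θ) = -4.4545 rad/s.
V_P = V_A + ω_rod × AP, with AP = 0.0924 m along the rod.
Components: V_Px = −rω sinθ − a·ω_rod·sinφ = -5.2801 m/s;  V_Py = rω cosθ + a·ω_rod·cosφ = +0.33318 m/s.
|V_P| = √(V_Px² + V_Py²) = 5.2906 m/s.

5.29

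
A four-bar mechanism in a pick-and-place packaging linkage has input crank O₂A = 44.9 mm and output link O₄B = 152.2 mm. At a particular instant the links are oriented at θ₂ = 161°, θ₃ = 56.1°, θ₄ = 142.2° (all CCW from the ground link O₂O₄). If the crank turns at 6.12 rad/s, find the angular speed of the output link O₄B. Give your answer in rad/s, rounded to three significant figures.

1.75

ω₂ = 6.12 rad/s
Differentiating the loop-closure r₂e^{iθ₂}+r₃e^{iθ₃}=r₁+r₄e^{iθ₄} gives r₂ω₂e^{iθ₂}+r₃ω₃e^{iθ₃}=r₄ω₄e^{iθ₄}.
Eliminating the other unknown: ω₄ = r₂ω₂ sin(θ₂−θ₃) / [r₄ sin(θ₄−θ₃)].
Numerator sine = +0.96638; denominator sine = +0.99768.
Result = 0.0449·6.12·(+0.96638) / (0.1522·(+0.99768)) = +1.7488 rad/s; magnitude 1.7488 rad/s.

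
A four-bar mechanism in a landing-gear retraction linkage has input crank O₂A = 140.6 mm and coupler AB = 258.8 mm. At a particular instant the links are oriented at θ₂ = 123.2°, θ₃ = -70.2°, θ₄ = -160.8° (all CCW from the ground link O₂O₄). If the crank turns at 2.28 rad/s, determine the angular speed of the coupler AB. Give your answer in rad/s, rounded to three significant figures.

1.20

ω₂ = 2.28 rad/s
Differentiating the loop-closure r₂e^{iθ₂}+r₃e^{iθ₃}=r₁+r₄e^{iθ₄} gives r₂ω₂e^{iθ₂}+r₃ω₃e^{iθ₃}=r₄ω₄e^{iθ₄}.
Eliminating the other unknown: ω₃ = r₂ω₂ sin(θ₄−θ₂) / [r₃ sin(θ₃−θ₄)].
Numerator sine = +0.97030; denominator sine = +0.99995.
Result = 0.1406·2.28·(+0.97030) / (0.2588·(+0.99995)) = +1.2019 rad/s; magnitude 1.2019 rad/s.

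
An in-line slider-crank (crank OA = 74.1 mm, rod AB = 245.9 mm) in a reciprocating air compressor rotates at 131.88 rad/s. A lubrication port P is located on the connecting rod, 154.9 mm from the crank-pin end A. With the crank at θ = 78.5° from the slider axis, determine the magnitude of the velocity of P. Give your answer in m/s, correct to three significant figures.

ω = 131.9 rad/s.  Crank-pin speed |V_A| = rω = 9.7723 m/s, perpendicular to OA.
Rod angle: sinφ = −(r/L) sinθ ⇒ φ = -17.175°; ω_rod = −rω cosθ/√(L²−r²sin²θ) = -8.2929 rad/s.
V_P = V_A + ω_rod × AP, with AP = 0.1549 m along the rod.
Components: V_Px = −rω sinθ − a·ω_rod·sinφ = -9.9554 m/s;  V_Py = rω cosθ + a·ω_rod·cosφ = +0.721 m/s.
|V_P| = √(V_Px² + V_Py²) = 9.9815 m/s.

9.98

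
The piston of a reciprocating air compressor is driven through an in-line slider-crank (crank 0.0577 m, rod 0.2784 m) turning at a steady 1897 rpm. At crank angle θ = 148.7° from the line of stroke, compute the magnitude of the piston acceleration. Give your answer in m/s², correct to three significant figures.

1720

ω = 2π·1897/60 = 198.7 rad/s
x(θ) = r cosθ + √(L² − r² sin²θ); with ω constant, a = ω²·d²x/dθ².
d²x/dθ² = −r cosθ − r²(cos2θ)/√u − r⁴ sin²2θ/(4u^{3/2}),  u = L² − r² sin²θ = 0.076608 m².
Substituting r = 0.0577 m, L = 0.2784 m, θ = 148.7°: d²x/dθ² = +0.043664 m.
a = ω²·d²x/dθ² = (198.7)²·(+0.043664) = +1723.1 m/s²;  |a| = 1723.1 m/s².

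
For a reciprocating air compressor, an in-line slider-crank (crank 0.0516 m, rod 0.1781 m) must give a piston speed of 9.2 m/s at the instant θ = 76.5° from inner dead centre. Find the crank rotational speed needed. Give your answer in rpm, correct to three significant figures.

1640

For an in-line slider-crank, |v_piston| = rω|sinθ|·[1 + r cosθ/√(L² − r² sin²θ)].
With r = 0.0516 m, L = 0.1781 m, θ = 76.5°: the bracketed kinematic factor |dx/dθ| = 0.053711 m.
ω = v/|dx/dθ| = 9.2/0.053711 = 171.29 rad/s.
N = 60ω/(2π) = 1635.7 rpm.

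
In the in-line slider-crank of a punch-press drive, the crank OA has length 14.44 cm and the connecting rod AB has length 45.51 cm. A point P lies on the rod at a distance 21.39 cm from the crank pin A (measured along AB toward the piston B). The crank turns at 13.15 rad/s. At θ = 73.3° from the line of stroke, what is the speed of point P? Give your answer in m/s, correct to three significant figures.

ω = 13.15 rad/s.  Crank-pin speed |V_A| = rω = 1.8989 m/s, perpendicular to OA.
Rod angle: sinφ = −(r/L) sinθ ⇒ φ = -17.693°; ω_rod = −rω cosθ/√(L²−r²sin²θ) = -1.2585 rad/s.
V_P = V_A + ω_rod × AP, with AP = 0.2139 m along the rod.
Components: V_Px = −rω sinθ − a·ω_rod·sinφ = -1.9006 m/s;  V_Py = rω cosθ + a·ω_rod·cosφ = +0.28919 m/s.
|V_P| = √(V_Px² + V_Py²) = 1.9225 m/s.

1.92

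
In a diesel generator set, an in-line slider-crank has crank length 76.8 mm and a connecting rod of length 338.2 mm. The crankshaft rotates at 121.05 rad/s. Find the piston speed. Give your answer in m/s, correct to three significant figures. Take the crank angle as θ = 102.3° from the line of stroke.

ω = 121 rad/s
For an in-line slider-crank, x = r cosθ + √(L² − r² sin²θ), so v = −rω sinθ·[1 + r cosθ/√(L² − r² sin²θ)].
With r = 0.0768 m, L = 0.3382 m, θ = 102.3°: √(L² − r² sin²θ) = 0.32977 m.
v = −0.0768·121·0.97705·[1 + 0.0768·-0.21303/0.32977] = -8.6326 m/s.
|v| = 8.6326 m/s.

8.63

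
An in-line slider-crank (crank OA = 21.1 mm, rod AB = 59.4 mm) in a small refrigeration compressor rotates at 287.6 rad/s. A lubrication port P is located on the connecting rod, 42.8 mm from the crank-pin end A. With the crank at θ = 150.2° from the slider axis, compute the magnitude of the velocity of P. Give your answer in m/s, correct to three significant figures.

ω = 287.6 rad/s.  Crank-pin speed |V_A| = rω = 6.0684 m/s, perpendicular to OA.
Rod angle: sinφ = −(r/L) sinθ ⇒ φ = -10.168°; ω_rod = −rω cosθ/√(L²−r²sin²θ) = +90.066 rad/s.
V_P = V_A + ω_rod × AP, with AP = 0.0428 m along the rod.
Components: V_Px = −rω sinθ − a·ω_rod·sinφ = -2.3353 m/s;  V_Py = rω cosθ + a·ω_rod·cosφ = -1.4716 m/s.
|V_P| = √(V_Px² + V_Py²) = 2.7603 m/s.

2.76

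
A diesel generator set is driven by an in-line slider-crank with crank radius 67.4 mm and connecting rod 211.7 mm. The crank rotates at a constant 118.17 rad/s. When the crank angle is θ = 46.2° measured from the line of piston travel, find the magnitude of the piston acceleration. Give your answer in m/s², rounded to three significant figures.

ω = 118.2 rad/s
x(θ) = r cosθ + √(L² − r² sin²θ); with ω constant, a = ω²·d²x/dθ².
d²x/dθ² = −r cosθ − r²(cos2θ)/√u − r⁴ sin²2θ/(4u^{3/2}),  u = L² − r² sin²θ = 0.0424504 m².
Substituting r = 0.0674 m, L = 0.2117 m, θ = 46.2°: d²x/dθ² = -0.046316 m.
a = ω²·d²x/dθ² = (118.2)²·(-0.046316) = -646.76 m/s²;  |a| = 646.76 m/s².

647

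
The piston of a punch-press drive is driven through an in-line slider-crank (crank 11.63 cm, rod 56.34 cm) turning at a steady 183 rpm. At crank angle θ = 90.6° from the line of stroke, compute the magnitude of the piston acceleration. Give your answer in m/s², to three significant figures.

9.46

ω = 2π·183/60 = 19.16 rad/s
x(θ) = r cosθ + √(L² − r² sin²θ); with ω constant, a = ω²·d²x/dθ².
d²x/dθ² = −r cosθ − r²(cos2θ)/√u − r⁴ sin²2θ/(4u^{3/2}),  u = L² − r² sin²θ = 0.303895 m².
Substituting r = 0.1163 m, L = 0.5634 m, θ = 90.6°: d²x/dθ² = +0.025748 m.
a = ω²·d²x/dθ² = (19.16)²·(+0.025748) = +9.4559 m/s²;  |a| = 9.4559 m/s².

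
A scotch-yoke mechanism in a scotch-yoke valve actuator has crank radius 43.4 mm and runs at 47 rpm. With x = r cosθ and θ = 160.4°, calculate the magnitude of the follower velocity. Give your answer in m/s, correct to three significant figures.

0.0717

ω = 4.922 rad/s (from 47 rpm).
x = r cosθ ⇒ ẋ = −rω sinθ.
|v| = rω|sinθ| = 0.0434·4.922·|sin 160.4°| = 0.071655 m/s.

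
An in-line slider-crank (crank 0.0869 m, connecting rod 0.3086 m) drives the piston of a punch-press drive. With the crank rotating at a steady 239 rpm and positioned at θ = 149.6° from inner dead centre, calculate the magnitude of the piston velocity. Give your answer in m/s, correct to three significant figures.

ω = 2π·239/60 = 25.03 rad/s
For an in-line slider-crank, x = r cosθ + √(L² − r² sin²θ), so v = −rω sinθ·[1 + r cosθ/√(L² − r² sin²θ)].
With r = 0.0869 m, L = 0.3086 m, θ = 149.6°: √(L² − r² sin²θ) = 0.30545 m.
v = −0.0869·25.03·0.50603·[1 + 0.0869·-0.86251/0.30545] = -0.83052 m/s.
|v| = 0.83052 m/s.

0.831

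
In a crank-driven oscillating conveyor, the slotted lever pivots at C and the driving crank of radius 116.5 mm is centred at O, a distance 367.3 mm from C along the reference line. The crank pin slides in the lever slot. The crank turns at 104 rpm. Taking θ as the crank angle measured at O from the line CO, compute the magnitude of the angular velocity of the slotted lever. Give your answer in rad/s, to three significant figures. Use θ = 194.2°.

4.64

ω = 10.89 rad/s (from 104 rpm).
Crank pin A relative to C: A = (d + r cosθ, r sinθ); lever angle φ = atan2(r sinθ, d + r cosθ).
Differentiating tanφ: φ̇ = rω(d cosθ + r)/(d² + r² + 2dr cosθ).
d² + r² + 2dr cosθ = |CA|² = 0.0655155 m²;  d cosθ + r = -0.23958 m.
|ω_lever| = |0.1165·10.89·-0.23958| / 0.0655155 = 4.6397 rad/s.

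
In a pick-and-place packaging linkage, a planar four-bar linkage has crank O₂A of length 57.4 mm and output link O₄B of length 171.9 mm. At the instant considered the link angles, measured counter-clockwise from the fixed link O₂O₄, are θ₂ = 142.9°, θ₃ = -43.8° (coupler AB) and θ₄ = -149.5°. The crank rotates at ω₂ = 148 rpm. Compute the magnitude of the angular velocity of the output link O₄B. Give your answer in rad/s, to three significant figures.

ω₂ = 15.5 rad/s (from 148 rpm).
Differentiating the loop-closure r₂e^{iθ₂}+r₃e^{iθ₃}=r₁+r₄e^{iθ₄} gives r₂ω₂e^{iθ₂}+r₃ω₃e^{iθ₃}=r₄ω₄e^{iθ₄}.
Eliminating the other unknown: ω₄ = r₂ω₂ sin(θ₂−θ₃) / [r₄ sin(θ₄−θ₃)].
Numerator sine = -0.11667; denominator sine = -0.96269.
Result = 0.0574·15.5·(-0.11667) / (0.1719·(-0.96269)) = +0.62719 rad/s; magnitude 0.62719 rad/s.

0.627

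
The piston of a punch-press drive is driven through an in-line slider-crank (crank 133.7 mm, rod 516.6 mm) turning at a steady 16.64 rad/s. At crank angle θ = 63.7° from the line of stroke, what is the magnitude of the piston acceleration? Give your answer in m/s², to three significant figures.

10.5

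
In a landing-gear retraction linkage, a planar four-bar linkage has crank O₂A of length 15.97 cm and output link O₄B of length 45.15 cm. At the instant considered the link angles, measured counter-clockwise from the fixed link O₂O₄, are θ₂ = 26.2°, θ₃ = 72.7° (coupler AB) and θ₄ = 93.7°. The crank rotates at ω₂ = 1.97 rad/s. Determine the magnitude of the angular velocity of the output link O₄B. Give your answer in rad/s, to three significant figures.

1.41

ω₂ = 1.97 rad/s
Differentiating the loop-closure r₂e^{iθ₂}+r₃e^{iθ₃}=r₁+r₄e^{iθ₄} gives r₂ω₂e^{iθ₂}+r₃ω₃e^{iθ₃}=r₄ω₄e^{iθ₄}.
Eliminating the other unknown: ω₄ = r₂ω₂ sin(θ₂−θ₃) / [r₄ sin(θ₄−θ₃)].
Numerator sine = -0.72537; denominator sine = +0.35837.
Result = 0.1597·1.97·(-0.72537) / (0.4515·(+0.35837)) = -1.4104 rad/s; magnitude 1.4104 rad/s.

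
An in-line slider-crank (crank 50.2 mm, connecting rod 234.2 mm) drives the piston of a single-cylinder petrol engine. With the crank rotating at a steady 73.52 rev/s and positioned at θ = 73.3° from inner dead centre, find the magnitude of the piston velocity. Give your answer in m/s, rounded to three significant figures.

23.6

ω = 2π·73.5 = 461.9 rad/s
For an in-line slider-crank, x = r cosθ + √(L² − r² sin²θ), so v = −rω sinθ·[1 + r cosθ/√(L² − r² sin²θ)].
With r = 0.0502 m, L = 0.2342 m, θ = 73.3°: √(L² − r² sin²θ) = 0.22921 m.
v = −0.0502·461.9·0.95782·[1 + 0.0502·0.28736/0.22921] = -23.609 m/s.
|v| = 23.609 m/s.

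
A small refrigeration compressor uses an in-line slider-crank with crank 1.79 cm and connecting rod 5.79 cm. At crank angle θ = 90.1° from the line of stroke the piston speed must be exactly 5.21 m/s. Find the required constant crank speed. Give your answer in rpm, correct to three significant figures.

2780

For an in-line slider-crank, |v_piston| = rω|sinθ|·[1 + r cosθ/√(L² − r² sin²θ)].
With r = 0.0179 m, L = 0.0579 m, θ = 90.1°: the bracketed kinematic factor |dx/dθ| = 0.01789 m.
ω = v/|dx/dθ| = 5.21/0.01789 = 291.23 rad/s.
N = 60ω/(2π) = 2781 rpm.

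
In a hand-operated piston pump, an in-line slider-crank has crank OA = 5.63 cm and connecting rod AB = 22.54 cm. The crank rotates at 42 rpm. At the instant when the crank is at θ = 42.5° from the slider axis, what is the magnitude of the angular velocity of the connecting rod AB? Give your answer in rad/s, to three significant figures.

ω = 4.398 rad/s (converted from 42 rpm).
The rod makes angle φ with the slider axis where L sinφ = r sinθ; differentiating, L cosφ·φ̇ = r ω cosθ.
L cosφ = √(L² − r² sin²θ) = 0.22217 m.
|ω_rod| = r ω |cosθ| / √(L² − r² sin²θ) = 0.0563·4.398·0.73728/0.22217 = 0.82174 rad/s.

0.822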